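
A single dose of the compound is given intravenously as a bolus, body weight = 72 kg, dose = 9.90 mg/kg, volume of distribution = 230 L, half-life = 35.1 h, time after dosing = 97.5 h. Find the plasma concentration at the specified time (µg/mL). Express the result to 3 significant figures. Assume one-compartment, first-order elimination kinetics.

Total dose = 9.90 × 72 = 712.8 mg
C₀ = Dose / Vd = 712.8 / 230 = 3.099 mg/L
k = ln2 / t½ = 0.693147 / 35.1 = 0.01975 h⁻¹
C = C₀ · e^(−k·t) = 3.099 × e^(−0.01975 × 97.5)
  = 3.099 × 0.1458 = 0.4518 mg/L
(0.4518 mg/L = 0.4518 µg/mL)

0.452 µg/mL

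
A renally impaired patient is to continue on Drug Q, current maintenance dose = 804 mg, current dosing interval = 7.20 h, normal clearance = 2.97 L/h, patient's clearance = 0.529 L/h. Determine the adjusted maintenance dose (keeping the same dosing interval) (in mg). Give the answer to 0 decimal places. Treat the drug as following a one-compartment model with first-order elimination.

143 mg

To keep the same average steady-state level, dosing rate must scale with clearance.
CL ratio = 0.529 / 2.97 = 0.1781
New dose (same interval) = 804 × 0.1781 = 143.2 mg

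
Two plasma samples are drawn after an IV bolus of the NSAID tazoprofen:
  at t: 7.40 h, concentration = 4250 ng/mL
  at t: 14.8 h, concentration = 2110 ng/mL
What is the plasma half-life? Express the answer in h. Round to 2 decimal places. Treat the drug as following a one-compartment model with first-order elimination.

7.33 h

k = ln(C₁/C₂) / (t₂ − t₁) = ln(4250/2110) / (14.8 − 7.40)
  = 0.7002 / 7.400 = 0.09462 h⁻¹
t½ = ln2 / k = 0.693147 / 0.09462 = 7.326 h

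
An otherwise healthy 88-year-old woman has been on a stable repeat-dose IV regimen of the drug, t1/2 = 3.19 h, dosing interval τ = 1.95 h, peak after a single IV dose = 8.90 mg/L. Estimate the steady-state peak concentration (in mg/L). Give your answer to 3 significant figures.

25.8 mg/L

k = ln2 / t½ = 0.693147 / 3.19 = 0.2173 h⁻¹
e^(−kτ) = e^(−0.2173 × 1.95) = 0.6546
Accumulation ratio R = 1 / (1 − e^(−kτ)) = 1 / (1 − 0.6546) = 2.895
Steady-state peak = C₀ × R = 8.90 × 2.895 = 25.77 mg/L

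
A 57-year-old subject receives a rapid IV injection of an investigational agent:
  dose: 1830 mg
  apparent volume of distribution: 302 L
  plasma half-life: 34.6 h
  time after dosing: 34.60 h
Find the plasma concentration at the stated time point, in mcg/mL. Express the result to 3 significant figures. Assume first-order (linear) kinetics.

C₀ = Dose / Vd = 1830 / 302 = 6.060 mg/L
k = ln2 / t½ = 0.693147 / 34.6 = 0.02003 h⁻¹
t / t½ = 34.60 / 34.6 = 1 half-lives
C = C₀ × (1/2)^1 = 6.060 × 0.5000 = 3.030 mg/L
(3.030 mg/L = 3.030 mcg/mL)

3.03 mcg/mL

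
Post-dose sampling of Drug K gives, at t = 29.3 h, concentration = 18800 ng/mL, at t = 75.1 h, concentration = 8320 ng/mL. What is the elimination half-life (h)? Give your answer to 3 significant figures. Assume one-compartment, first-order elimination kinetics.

k = ln(C₁/C₂) / (t₂ − t₁) = ln(18800/8320) / (75.1 − 29.3)
  = 0.8152 / 45.80 = 0.01780 h⁻¹
t½ = ln2 / k = 0.693147 / 0.01780 = 38.94 h

38.9 h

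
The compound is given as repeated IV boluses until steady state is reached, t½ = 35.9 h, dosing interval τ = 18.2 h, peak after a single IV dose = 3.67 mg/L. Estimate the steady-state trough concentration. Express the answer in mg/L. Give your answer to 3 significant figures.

8.72 mg/L

k = ln2 / t½ = 0.693147 / 35.9 = 0.01931 h⁻¹
e^(−kτ) = e^(−0.01931 × 18.2) = 0.7037
Accumulation ratio R = 1 / (1 − e^(−kτ)) = 1 / (1 − 0.7037) = 3.375
Steady-state trough = C₀ × R × e^(−kτ) = 3.67 × 3.375 × 0.7037 = 8.716 mg/L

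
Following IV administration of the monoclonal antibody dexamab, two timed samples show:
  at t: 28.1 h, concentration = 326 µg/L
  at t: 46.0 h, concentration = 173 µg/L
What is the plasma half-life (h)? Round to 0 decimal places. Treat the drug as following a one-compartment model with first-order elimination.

20 h

k = ln(C₁/C₂) / (t₂ − t₁) = ln(326/173) / (46.0 − 28.1)
  = 0.6336 / 17.90 = 0.03540 h⁻¹
t½ = ln2 / k = 0.693147 / 0.03540 = 19.58 h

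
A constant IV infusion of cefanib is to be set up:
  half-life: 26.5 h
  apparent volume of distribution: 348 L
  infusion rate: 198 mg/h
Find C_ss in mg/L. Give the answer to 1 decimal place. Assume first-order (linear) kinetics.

k = ln2 / t½ = 0.693147 / 26.5 = 0.02616 h⁻¹
CL = k × Vd = 0.02616 × 348 = 9.104 L/h
At steady state Css = R₀ / CL = 198 / 9.104 = 21.75 mg/L

21.8 mg/L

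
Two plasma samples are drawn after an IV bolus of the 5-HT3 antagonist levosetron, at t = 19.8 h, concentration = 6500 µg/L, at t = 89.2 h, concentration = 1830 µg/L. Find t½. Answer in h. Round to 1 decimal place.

k = ln(C₁/C₂) / (t₂ − t₁) = ln(6500/1830) / (89.2 − 19.8)
  = 1.267 / 69.40 = 0.01826 h⁻¹
t½ = ln2 / k = 0.693147 / 0.01826 = 37.96 h

38.0 h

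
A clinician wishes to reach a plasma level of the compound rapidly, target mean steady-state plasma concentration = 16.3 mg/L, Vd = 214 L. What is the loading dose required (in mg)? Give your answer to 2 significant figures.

3500 mg

LD = Css × Vd = 16.3 × 214 = 3488 mg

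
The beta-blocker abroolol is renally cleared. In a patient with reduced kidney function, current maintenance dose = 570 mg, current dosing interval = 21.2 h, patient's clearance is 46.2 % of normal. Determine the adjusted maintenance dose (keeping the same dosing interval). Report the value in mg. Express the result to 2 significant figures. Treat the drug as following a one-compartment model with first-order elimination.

To keep the same average steady-state level, dosing rate must scale with clearance.
CL ratio = 46.2 / 100 = 0.4620
New dose (same interval) = 570 × 0.4620 = 263.3 mg

260 mg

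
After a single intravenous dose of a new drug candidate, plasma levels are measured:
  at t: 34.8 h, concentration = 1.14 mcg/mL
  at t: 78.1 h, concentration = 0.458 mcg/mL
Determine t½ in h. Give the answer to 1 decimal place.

32.9 h

k = ln(C₁/C₂) / (t₂ − t₁) = ln(1.14/0.458) / (78.1 − 34.8)
  = 0.9119 / 43.30 = 0.02106 h⁻¹
t½ = ln2 / k = 0.693147 / 0.02106 = 32.91 h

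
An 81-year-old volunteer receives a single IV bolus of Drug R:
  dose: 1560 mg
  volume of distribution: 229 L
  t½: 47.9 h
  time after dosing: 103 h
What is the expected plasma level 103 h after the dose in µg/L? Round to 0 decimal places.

1535 µg/L

C₀ = Dose / Vd = 1560 / 229 = 6.812 mg/L
k = ln2 / t½ = 0.693147 / 47.9 = 0.01447 h⁻¹
C = C₀ · e^(−k·t) = 6.812 × e^(−0.01447 × 103)
  = 6.812 × 0.2253 = 1.535 mg/L
Convert: 1.535 mg/L × 1000 = 1535 µg/L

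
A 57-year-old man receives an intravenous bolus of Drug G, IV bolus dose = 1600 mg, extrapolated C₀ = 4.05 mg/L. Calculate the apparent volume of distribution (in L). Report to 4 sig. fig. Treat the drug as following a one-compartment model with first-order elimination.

Vd = Dose / C₀ = 1600 / 4.05 = 395.1 L

395.1 L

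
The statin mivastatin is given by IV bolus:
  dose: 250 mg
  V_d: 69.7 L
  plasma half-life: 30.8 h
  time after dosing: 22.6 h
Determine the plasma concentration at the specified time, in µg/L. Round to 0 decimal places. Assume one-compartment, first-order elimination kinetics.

2157 µg/L

C₀ = Dose / Vd = 250.0 / 69.7 = 3.587 mg/L
k = ln2 / t½ = 0.693147 / 30.8 = 0.02250 h⁻¹
C = C₀ · e^(−k·t) = 3.587 × e^(−0.02250 × 22.6)
  = 3.587 × 0.6014 = 2.157 mg/L
Convert: 2.157 mg/L × 1000 = 2157 µg/L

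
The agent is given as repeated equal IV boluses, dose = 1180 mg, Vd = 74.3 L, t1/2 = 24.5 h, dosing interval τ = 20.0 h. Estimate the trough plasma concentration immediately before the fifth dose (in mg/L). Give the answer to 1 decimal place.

18.7 mg/L

C₀ per dose = Dose / Vd = 1180 / 74.3 = 15.88 mg/L
k = ln2 / t½ = 0.693147 / 24.5 = 0.02829 h⁻¹
Fraction remaining after one interval: r = e^(−kτ) = e^(−0.02829 × 20.0) = 0.5679
Before dose 5, 4 doses have been given (aged 1τ, 2τ, 3τ, 4τ).
C_trough = C₀ × (r + r² + … + r^4) = C₀ × r(1−r^4)/(1−r)
        = 15.88 × 0.5679 × (1 − 0.1040) / (1 − 0.5679) = 18.70 mg/L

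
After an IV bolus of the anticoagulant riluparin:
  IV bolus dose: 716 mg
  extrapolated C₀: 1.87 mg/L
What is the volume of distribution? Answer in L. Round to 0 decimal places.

383 L

Vd = Dose / C₀ = 716.0 / 1.87 = 382.9 L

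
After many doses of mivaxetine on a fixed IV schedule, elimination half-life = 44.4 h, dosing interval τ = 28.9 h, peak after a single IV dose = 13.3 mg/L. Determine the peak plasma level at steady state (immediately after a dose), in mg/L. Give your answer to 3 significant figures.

k = ln2 / t½ = 0.693147 / 44.4 = 0.01561 h⁻¹
e^(−kτ) = e^(−0.01561 × 28.9) = 0.6369
Accumulation ratio R = 1 / (1 − e^(−kτ)) = 1 / (1 − 0.6369) = 2.754
Steady-state peak = C₀ × R = 13.3 × 2.754 = 36.63 mg/L

36.6 mg/L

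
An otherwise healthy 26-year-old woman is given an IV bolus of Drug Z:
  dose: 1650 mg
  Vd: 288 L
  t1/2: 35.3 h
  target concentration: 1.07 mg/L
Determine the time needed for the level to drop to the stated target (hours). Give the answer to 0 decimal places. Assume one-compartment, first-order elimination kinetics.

85 h

C₀ = Dose / Vd = 1650 / 288 = 5.729 mg/L
k = ln2 / t½ = 0.693147 / 35.3 = 0.01964 h⁻¹
t = ln(C₀ / C) / k = ln(5.729 / 1.07) / 0.01964
  = ln(5.354) / 0.01964 = 1.678 / 0.01964 = 85.44 h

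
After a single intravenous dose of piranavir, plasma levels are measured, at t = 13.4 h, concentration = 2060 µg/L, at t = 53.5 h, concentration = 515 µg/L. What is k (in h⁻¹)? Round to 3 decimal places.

0.035 h⁻¹

k = ln(C₁/C₂) / (t₂ − t₁) = ln(2060/515) / (53.5 − 13.4)
  = 1.386 / 40.10 = 0.03456 h⁻¹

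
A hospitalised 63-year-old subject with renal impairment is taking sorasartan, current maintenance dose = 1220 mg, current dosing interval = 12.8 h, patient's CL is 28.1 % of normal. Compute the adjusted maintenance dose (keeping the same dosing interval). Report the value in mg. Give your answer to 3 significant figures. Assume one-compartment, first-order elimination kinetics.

343 mg

To keep the same average steady-state level, dosing rate must scale with clearance.
CL ratio = 28.1 / 100 = 0.2810
New dose (same interval) = 1220 × 0.2810 = 342.8 mg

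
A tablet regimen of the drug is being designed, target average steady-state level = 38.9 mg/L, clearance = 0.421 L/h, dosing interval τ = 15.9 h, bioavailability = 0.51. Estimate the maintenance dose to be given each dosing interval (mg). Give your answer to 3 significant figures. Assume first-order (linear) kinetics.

511 mg

At steady state, F × (Dose/τ) = Css × CL.
Dose = Css × CL × τ / F = 38.9 × 0.4210 × 15.9 / 0.51 = 510.6 mg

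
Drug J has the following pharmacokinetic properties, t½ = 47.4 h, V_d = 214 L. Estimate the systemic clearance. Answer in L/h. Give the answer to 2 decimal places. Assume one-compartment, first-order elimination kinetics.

3.13 L/h

k = ln2 / t½ = 0.693147 / 47.4 = 0.01462 h⁻¹
CL = k × Vd = 0.01462 × 214 = 3.129 L/h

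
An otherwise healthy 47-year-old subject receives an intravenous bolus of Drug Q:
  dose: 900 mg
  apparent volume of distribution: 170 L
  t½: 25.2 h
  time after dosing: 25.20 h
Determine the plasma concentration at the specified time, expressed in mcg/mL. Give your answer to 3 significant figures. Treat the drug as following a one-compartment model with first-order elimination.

2.65 mcg/mL

C₀ = Dose / Vd = 900.0 / 170 = 5.294 mg/L
k = ln2 / t½ = 0.693147 / 25.2 = 0.02751 h⁻¹
t / t½ = 25.20 / 25.2 = 1 half-lives
C = C₀ × (1/2)^1 = 5.294 × 0.5000 = 2.647 mg/L
(2.647 mg/L = 2.647 mcg/mL)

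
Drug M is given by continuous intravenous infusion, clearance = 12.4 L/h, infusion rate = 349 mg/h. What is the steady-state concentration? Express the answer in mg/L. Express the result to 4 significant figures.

At steady state Css = R₀ / CL = 349 / 12.40 = 28.15 mg/L

28.15 mg/L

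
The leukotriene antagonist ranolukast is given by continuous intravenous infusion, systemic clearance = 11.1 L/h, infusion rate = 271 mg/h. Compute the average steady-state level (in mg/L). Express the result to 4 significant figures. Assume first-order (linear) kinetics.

At steady state Css = R₀ / CL = 271 / 11.10 = 24.41 mg/L

24.41 mg/L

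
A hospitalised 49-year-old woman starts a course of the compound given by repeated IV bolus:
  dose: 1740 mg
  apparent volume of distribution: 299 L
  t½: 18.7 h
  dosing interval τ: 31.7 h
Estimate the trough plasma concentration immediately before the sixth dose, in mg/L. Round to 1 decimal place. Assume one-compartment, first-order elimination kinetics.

2.6 mg/L

C₀ per dose = Dose / Vd = 1740 / 299 = 5.819 mg/L
k = ln2 / t½ = 0.693147 / 18.7 = 0.03707 h⁻¹
Fraction remaining after one interval: r = e^(−kτ) = e^(−0.03707 × 31.7) = 0.3088
Before dose 6, 5 doses have been given (aged 1τ, 2τ, 3τ, 4τ, 5τ).
C_trough = C₀ × (r + r² + … + r^5) = C₀ × r(1−r^5)/(1−r)
        = 5.819 × 0.3088 × (1 − 0.002808) / (1 − 0.3088) = 2.592 mg/L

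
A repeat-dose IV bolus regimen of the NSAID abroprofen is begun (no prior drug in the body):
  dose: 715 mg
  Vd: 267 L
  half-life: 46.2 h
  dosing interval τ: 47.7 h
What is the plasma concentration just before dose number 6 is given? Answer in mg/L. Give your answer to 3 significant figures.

C₀ per dose = Dose / Vd = 715 / 267 = 2.678 mg/L
k = ln2 / t½ = 0.693147 / 46.2 = 0.01500 h⁻¹
Fraction remaining after one interval: r = e^(−kτ) = e^(−0.01500 × 47.7) = 0.4889
Before dose 6, 5 doses have been given (aged 1τ, 2τ, 3τ, 4τ, 5τ).
C_trough = C₀ × (r + r² + … + r^5) = C₀ × r(1−r^5)/(1−r)
        = 2.678 × 0.4889 × (1 − 0.02793) / (1 − 0.4889) = 2.490 mg/L

2.49 mg/L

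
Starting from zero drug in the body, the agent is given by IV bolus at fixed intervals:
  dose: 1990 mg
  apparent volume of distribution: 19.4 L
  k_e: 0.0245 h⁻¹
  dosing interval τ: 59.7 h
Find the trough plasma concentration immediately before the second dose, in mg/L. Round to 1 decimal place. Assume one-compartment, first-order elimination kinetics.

C₀ per dose = Dose / Vd = 1990 / 19.4 = 102.6 mg/L
Fraction remaining after one interval: r = e^(−kτ) = e^(−0.02450 × 59.7) = 0.2316
Before dose 2, 1 dose has been given (aged 1τ).
C_trough = C₀ × r = 102.6 × 0.2316 = 23.76 mg/L

23.8 mg/L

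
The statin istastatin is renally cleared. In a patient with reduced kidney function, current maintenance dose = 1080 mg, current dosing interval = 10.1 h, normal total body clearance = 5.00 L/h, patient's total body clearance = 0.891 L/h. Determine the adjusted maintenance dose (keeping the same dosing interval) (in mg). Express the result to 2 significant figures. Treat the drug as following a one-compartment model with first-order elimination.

190 mg

To keep the same average steady-state level, dosing rate must scale with clearance.
CL ratio = 0.891 / 5.00 = 0.1782
New dose (same interval) = 1080 × 0.1782 = 192.5 mg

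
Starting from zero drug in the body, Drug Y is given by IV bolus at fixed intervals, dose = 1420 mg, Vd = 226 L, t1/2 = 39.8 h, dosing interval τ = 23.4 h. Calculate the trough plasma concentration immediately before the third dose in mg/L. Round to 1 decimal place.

7.0 mg/L

C₀ per dose = Dose / Vd = 1420 / 226 = 6.283 mg/L
k = ln2 / t½ = 0.693147 / 39.8 = 0.01742 h⁻¹
Fraction remaining after one interval: r = e^(−kτ) = e^(−0.01742 × 23.4) = 0.6652
Before dose 3, 2 doses have been given (aged 1τ, 2τ).
C_trough = C₀ × (r + r²) = 6.283 × (0.6652 + 0.4425) = 6.960 mg/L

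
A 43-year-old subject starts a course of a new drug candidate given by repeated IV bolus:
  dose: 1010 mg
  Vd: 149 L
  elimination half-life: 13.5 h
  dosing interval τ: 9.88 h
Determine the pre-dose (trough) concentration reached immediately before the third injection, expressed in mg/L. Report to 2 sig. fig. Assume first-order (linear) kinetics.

6.5 mg/L

C₀ per dose = Dose / Vd = 1010 / 149 = 6.779 mg/L
k = ln2 / t½ = 0.693147 / 13.5 = 0.05134 h⁻¹
Fraction remaining after one interval: r = e^(−kτ) = e^(−0.05134 × 9.88) = 0.6022
Before dose 3, 2 doses have been given (aged 1τ, 2τ).
C_trough = C₀ × (r + r²) = 6.779 × (0.6022 + 0.3626) = 6.540 mg/L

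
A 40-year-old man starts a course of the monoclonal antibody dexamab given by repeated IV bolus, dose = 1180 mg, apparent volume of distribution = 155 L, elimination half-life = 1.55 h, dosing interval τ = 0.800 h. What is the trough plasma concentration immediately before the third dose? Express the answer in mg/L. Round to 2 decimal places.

C₀ per dose = Dose / Vd = 1180 / 155 = 7.613 mg/L
k = ln2 / t½ = 0.693147 / 1.55 = 0.4472 h⁻¹
Fraction remaining after one interval: r = e^(−kτ) = e^(−0.4472 × 0.800) = 0.6992
Before dose 3, 2 doses have been given (aged 1τ, 2τ).
C_trough = C₀ × (r + r²) = 7.613 × (0.6992 + 0.4889) = 9.045 mg/L

9.05 mg/L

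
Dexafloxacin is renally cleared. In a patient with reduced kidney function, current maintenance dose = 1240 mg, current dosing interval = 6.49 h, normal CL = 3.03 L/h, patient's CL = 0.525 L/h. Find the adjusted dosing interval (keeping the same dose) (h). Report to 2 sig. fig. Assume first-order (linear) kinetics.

37 h

To keep the same average steady-state level, dosing rate must scale with clearance.
CL ratio = 0.525 / 3.03 = 0.1733
New interval (same dose) = 6.49 / 0.1733 = 37.45 h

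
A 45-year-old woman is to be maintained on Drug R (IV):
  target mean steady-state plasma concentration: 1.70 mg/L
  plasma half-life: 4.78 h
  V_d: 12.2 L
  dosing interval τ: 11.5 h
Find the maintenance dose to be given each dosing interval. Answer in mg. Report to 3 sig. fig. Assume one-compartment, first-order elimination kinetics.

k = ln2 / t½ = 0.693147 / 4.78 = 0.1450 h⁻¹
CL = k × Vd = 0.1450 × 12.2 = 1.769 L/h
At steady state, Dose/τ = Css × CL.
Dose = Css × CL × τ = 1.70 × 1.769 × 11.5 = 34.58 mg

34.6 mg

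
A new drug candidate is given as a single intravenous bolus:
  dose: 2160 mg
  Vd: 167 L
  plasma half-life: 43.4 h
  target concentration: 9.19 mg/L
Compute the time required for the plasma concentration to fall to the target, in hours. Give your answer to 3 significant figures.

21.4 h

C₀ = Dose / Vd = 2160 / 167 = 12.93 mg/L
k = ln2 / t½ = 0.693147 / 43.4 = 0.01597 h⁻¹
t = ln(C₀ / C) / k = ln(12.93 / 9.19) / 0.01597
  = ln(1.407) / 0.01597 = 0.3415 / 0.01597 = 21.38 h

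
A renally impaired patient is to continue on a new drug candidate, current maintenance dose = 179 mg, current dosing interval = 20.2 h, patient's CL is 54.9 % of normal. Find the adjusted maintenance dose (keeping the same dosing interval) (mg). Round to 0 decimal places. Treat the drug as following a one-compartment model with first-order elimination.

98 mg

To keep the same average steady-state level, dosing rate must scale with clearance.
CL ratio = 54.9 / 100 = 0.5490
New dose (same interval) = 179 × 0.5490 = 98.27 mg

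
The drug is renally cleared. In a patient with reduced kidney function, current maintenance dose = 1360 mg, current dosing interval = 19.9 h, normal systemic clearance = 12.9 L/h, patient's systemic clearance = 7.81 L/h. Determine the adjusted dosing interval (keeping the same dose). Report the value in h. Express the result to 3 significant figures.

32.9 h

To keep the same average steady-state level, dosing rate must scale with clearance.
CL ratio = 7.81 / 12.9 = 0.6054
New interval (same dose) = 19.9 / 0.6054 = 32.87 h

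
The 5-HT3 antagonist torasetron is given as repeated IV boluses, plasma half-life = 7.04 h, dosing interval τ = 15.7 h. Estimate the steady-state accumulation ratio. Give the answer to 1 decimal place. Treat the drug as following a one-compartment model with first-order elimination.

k = ln2 / t½ = 0.693147 / 7.04 = 0.09846 h⁻¹
e^(−kτ) = e^(−0.09846 × 15.7) = 0.2131
Accumulation ratio R = 1 / (1 − e^(−kτ)) = 1 / (1 − 0.2131) = 1.271

1.3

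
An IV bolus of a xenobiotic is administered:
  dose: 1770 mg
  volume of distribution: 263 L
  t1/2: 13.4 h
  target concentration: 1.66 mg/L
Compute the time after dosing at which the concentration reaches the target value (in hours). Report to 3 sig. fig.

C₀ = Dose / Vd = 1770 / 263 = 6.730 mg/L
k = ln2 / t½ = 0.693147 / 13.4 = 0.05173 h⁻¹
t = ln(C₀ / C) / k = ln(6.730 / 1.66) / 0.05173
  = ln(4.054) / 0.05173 = 1.400 / 0.05173 = 27.06 h

27.1 h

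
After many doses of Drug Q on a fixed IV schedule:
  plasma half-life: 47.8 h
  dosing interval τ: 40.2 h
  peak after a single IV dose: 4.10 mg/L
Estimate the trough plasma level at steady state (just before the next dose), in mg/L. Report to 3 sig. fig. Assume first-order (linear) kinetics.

k = ln2 / t½ = 0.693147 / 47.8 = 0.01450 h⁻¹
e^(−kτ) = e^(−0.01450 × 40.2) = 0.5583
Accumulation ratio R = 1 / (1 − e^(−kτ)) = 1 / (1 − 0.5583) = 2.264
Steady-state trough = C₀ × R × e^(−kτ) = 4.10 × 2.264 × 0.5583 = 5.182 mg/L

5.18 mg/L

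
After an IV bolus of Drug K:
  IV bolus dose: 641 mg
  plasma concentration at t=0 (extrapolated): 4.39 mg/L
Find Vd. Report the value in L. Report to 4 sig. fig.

146.0 L

Vd = Dose / C₀ = 641.0 / 4.39 = 146.0 L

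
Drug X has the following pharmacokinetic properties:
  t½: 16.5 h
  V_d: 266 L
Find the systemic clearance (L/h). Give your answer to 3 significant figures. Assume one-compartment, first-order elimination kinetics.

11.2 L/h

k = ln2 / t½ = 0.693147 / 16.5 = 0.04201 h⁻¹
CL = k × Vd = 0.04201 × 266 = 11.17 L/h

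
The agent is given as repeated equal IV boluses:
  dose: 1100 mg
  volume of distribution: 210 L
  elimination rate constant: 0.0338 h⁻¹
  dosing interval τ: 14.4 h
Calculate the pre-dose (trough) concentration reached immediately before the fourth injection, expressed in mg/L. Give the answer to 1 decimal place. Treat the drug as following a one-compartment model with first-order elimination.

C₀ per dose = Dose / Vd = 1100 / 210 = 5.238 mg/L
Fraction remaining after one interval: r = e^(−kτ) = e^(−0.03380 × 14.4) = 0.6146
Before dose 4, 3 doses have been given (aged 1τ, 2τ, 3τ).
C_trough = C₀ × (r + r² + … + r^3) = C₀ × r(1−r^3)/(1−r)
        = 5.238 × 0.6146 × (1 − 0.2322) / (1 − 0.6146) = 6.413 mg/L

6.4 mg/L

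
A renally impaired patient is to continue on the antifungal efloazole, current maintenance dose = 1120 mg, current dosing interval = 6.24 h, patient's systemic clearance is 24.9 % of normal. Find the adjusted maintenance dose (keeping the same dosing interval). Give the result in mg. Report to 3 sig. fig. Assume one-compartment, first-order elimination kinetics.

To keep the same average steady-state level, dosing rate must scale with clearance.
CL ratio = 24.9 / 100 = 0.2490
New dose (same interval) = 1120 × 0.2490 = 278.9 mg

279 mg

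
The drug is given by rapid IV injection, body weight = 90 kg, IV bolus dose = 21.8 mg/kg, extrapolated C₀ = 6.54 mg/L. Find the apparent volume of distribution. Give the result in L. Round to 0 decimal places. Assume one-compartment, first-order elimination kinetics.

300 L

Dose = 21.8 × 90 = 1962 mg
Vd = Dose / C₀ = 1962 / 6.54 = 300.0 L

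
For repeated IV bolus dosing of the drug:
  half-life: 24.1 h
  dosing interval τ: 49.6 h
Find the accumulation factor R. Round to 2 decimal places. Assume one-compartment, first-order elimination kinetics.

k = ln2 / t½ = 0.693147 / 24.1 = 0.02876 h⁻¹
e^(−kτ) = e^(−0.02876 × 49.6) = 0.2401
Accumulation ratio R = 1 / (1 − e^(−kτ)) = 1 / (1 − 0.2401) = 1.316

1.32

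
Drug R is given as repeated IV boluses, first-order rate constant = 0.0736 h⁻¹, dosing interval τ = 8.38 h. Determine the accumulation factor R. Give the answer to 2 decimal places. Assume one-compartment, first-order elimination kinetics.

e^(−kτ) = e^(−0.07360 × 8.38) = 0.5397
Accumulation ratio R = 1 / (1 − e^(−kτ)) = 1 / (1 − 0.5397) = 2.172

2.17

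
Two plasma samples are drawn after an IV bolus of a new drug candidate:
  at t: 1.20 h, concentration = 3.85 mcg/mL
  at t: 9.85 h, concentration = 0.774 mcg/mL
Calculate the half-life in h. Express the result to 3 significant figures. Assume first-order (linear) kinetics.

3.74 h

k = ln(C₁/C₂) / (t₂ − t₁) = ln(3.85/0.774) / (9.85 − 1.20)
  = 1.604 / 8.650 = 0.1854 h⁻¹
t½ = ln2 / k = 0.693147 / 0.1854 = 3.739 h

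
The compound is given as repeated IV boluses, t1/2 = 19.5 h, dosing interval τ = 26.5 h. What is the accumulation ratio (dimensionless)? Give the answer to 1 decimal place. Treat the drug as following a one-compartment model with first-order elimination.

k = ln2 / t½ = 0.693147 / 19.5 = 0.03555 h⁻¹
e^(−kτ) = e^(−0.03555 × 26.5) = 0.3898
Accumulation ratio R = 1 / (1 − e^(−kτ)) = 1 / (1 − 0.3898) = 1.639

1.6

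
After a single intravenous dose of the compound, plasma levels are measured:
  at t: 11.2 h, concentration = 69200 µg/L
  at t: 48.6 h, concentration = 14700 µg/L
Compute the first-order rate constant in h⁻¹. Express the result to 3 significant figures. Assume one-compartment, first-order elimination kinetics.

k = ln(C₁/C₂) / (t₂ − t₁) = ln(69200/14700) / (48.6 − 11.2)
  = 1.549 / 37.40 = 0.04142 h⁻¹

0.0414 h⁻¹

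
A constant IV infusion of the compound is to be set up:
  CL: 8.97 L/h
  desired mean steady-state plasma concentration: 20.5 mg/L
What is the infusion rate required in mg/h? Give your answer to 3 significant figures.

184 mg/h

At steady state, infusion rate R₀ = Css × CL = 20.5 × 8.970 = 183.9 mg/h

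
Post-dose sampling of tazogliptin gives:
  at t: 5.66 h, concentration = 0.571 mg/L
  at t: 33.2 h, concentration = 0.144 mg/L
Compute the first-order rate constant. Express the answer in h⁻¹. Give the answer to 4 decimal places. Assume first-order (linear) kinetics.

k = ln(C₁/C₂) / (t₂ − t₁) = ln(0.571/0.144) / (33.2 − 5.66)
  = 1.378 / 27.54 = 0.05004 h⁻¹

0.0500 h⁻¹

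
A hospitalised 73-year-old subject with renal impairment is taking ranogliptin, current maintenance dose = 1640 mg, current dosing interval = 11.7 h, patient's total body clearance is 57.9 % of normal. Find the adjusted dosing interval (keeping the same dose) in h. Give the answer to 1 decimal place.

20.2 h

To keep the same average steady-state level, dosing rate must scale with clearance.
CL ratio = 57.9 / 100 = 0.5790
New interval (same dose) = 11.7 / 0.5790 = 20.21 h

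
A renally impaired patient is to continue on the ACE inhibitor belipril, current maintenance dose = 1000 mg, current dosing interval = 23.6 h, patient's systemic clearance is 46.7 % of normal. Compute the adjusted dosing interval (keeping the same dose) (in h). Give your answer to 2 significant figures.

To keep the same average steady-state level, dosing rate must scale with clearance.
CL ratio = 46.7 / 100 = 0.4670
New interval (same dose) = 23.6 / 0.4670 = 50.54 h

51 h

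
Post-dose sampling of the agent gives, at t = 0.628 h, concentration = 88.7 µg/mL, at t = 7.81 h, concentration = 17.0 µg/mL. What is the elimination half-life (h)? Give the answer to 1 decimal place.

3.0 h

k = ln(C₁/C₂) / (t₂ − t₁) = ln(88.7/17.0) / (7.81 − 0.628)
  = 1.652 / 7.182 = 0.2300 h⁻¹
t½ = ln2 / k = 0.693147 / 0.2300 = 3.014 h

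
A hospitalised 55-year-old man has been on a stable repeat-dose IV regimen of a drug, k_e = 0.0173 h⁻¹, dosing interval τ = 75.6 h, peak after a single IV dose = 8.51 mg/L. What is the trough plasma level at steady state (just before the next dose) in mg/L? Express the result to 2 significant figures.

3.2 mg/L

e^(−kτ) = e^(−0.01730 × 75.6) = 0.2704
Accumulation ratio R = 1 / (1 − e^(−kτ)) = 1 / (1 − 0.2704) = 1.371
Steady-state trough = C₀ × R × e^(−kτ) = 8.51 × 1.371 × 0.2704 = 3.155 mg/L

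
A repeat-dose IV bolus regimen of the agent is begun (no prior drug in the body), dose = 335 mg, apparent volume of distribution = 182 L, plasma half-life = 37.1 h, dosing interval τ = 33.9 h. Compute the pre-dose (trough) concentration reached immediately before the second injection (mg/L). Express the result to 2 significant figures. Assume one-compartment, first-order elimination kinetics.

0.98 mg/L

C₀ per dose = Dose / Vd = 335 / 182 = 1.841 mg/L
k = ln2 / t½ = 0.693147 / 37.1 = 0.01868 h⁻¹
Fraction remaining after one interval: r = e^(−kτ) = e^(−0.01868 × 33.9) = 0.5309
Before dose 2, 1 dose has been given (aged 1τ).
C_trough = C₀ × r = 1.841 × 0.5309 = 0.9774 mg/L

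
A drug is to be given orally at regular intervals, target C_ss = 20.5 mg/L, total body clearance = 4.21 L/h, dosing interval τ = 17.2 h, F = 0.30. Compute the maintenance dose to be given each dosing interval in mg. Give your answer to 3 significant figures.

At steady state, F × (Dose/τ) = Css × CL.
Dose = Css × CL × τ / F = 20.5 × 4.210 × 17.2 / 0.30 = 4948 mg

4950 mg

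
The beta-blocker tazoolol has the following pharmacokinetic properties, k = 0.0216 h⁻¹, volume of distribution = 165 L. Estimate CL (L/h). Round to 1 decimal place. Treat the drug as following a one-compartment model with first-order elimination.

3.6 L/h

CL = k × Vd = 0.0216 × 165 = 3.564 L/h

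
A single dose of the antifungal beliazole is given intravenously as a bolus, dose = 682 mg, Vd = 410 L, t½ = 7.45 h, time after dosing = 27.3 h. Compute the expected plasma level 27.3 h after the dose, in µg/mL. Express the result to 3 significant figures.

0.131 µg/mL

C₀ = Dose / Vd = 682.0 / 410 = 1.663 mg/L
k = ln2 / t½ = 0.693147 / 7.45 = 0.09304 h⁻¹
C = C₀ · e^(−k·t) = 1.663 × e^(−0.09304 × 27.3)
  = 1.663 × 0.07887 = 0.1312 mg/L
(0.1312 mg/L = 0.1312 µg/mL)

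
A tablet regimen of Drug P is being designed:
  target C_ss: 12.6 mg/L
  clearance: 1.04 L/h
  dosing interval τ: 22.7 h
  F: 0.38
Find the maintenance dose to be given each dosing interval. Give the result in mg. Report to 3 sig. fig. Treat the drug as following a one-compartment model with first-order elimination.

783 mg

At steady state, F × (Dose/τ) = Css × CL.
Dose = Css × CL × τ / F = 12.6 × 1.040 × 22.7 / 0.38 = 782.8 mg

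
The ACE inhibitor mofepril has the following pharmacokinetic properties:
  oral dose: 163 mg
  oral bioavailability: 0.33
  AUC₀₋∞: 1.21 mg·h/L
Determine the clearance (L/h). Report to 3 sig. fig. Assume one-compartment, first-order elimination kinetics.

44.5 L/h

CL = F·Dose / AUC = 0.33 × 163 / 1.21 = 44.45 L/h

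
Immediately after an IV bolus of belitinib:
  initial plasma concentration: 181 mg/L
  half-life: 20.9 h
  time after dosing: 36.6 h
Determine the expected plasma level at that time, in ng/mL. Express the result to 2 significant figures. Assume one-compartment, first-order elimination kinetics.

54000 ng/mL

k = ln2 / t½ = 0.693147 / 20.9 = 0.03316 h⁻¹
C = C₀ · e^(−k·t) = 181.0 × e^(−0.03316 × 36.6)
  = 181.0 × 0.2971 = 53.78 mg/L
Convert: 53.78 mg/L × 1000 = 53780 ng/mL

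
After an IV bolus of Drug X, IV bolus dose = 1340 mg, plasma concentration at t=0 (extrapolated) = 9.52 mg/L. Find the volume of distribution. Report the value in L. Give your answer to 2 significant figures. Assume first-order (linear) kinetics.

Vd = Dose / C₀ = 1340 / 9.52 = 140.8 L

140 L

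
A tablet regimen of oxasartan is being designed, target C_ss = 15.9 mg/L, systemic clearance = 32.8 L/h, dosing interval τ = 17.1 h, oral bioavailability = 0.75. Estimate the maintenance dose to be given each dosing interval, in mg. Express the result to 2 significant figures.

12000 mg

At steady state, F × (Dose/τ) = Css × CL.
Dose = Css × CL × τ / F = 15.9 × 32.80 × 17.1 / 0.75 = 11890 mg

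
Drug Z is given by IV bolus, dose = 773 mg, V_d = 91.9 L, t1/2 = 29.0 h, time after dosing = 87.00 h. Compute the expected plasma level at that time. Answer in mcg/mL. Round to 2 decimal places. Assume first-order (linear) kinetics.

C₀ = Dose / Vd = 773.0 / 91.9 = 8.411 mg/L
k = ln2 / t½ = 0.693147 / 29.0 = 0.02390 h⁻¹
t / t½ = 87.00 / 29.0 = 3 half-lives
C = C₀ × (1/2)^3 = 8.411 × 0.1250 = 1.051 mg/L
(1.051 mg/L = 1.051 mcg/mL)

1.05 mcg/mL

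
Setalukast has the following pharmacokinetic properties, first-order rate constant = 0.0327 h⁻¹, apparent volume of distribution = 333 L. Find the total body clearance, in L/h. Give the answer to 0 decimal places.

11 L/h

CL = k × Vd = 0.0327 × 333 = 10.89 L/h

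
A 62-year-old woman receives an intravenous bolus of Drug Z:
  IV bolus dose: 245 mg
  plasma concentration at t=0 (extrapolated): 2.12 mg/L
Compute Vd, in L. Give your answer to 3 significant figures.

Vd = Dose / C₀ = 245.0 / 2.12 = 115.6 L

116 L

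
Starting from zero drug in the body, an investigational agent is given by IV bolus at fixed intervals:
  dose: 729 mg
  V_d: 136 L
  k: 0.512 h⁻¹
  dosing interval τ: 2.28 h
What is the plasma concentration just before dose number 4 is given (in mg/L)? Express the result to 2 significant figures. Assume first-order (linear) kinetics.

C₀ per dose = Dose / Vd = 729 / 136 = 5.360 mg/L
Fraction remaining after one interval: r = e^(−kτ) = e^(−0.5120 × 2.28) = 0.3112
Before dose 4, 3 doses have been given (aged 1τ, 2τ, 3τ).
C_trough = C₀ × (r + r² + … + r^3) = C₀ × r(1−r^3)/(1−r)
        = 5.360 × 0.3112 × (1 − 0.03014) / (1 − 0.3112) = 2.349 mg/L

2.3 mg/L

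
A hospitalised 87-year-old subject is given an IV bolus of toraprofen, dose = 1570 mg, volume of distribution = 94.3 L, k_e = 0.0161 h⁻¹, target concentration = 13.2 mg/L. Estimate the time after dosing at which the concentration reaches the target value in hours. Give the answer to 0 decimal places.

C₀ = Dose / Vd = 1570 / 94.3 = 16.65 mg/L
t = ln(C₀ / C) / k = ln(16.65 / 13.2) / 0.01610
  = ln(1.261) / 0.01610 = 0.2319 / 0.01610 = 14.40 h

14 h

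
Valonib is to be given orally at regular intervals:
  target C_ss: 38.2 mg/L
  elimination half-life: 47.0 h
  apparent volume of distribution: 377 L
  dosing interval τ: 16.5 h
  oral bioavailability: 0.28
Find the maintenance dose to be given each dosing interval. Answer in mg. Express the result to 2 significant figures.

k = ln2 / t½ = 0.693147 / 47.0 = 0.01475 h⁻¹
CL = k × Vd = 0.01475 × 377 = 5.561 L/h
At steady state, F × (Dose/τ) = Css × CL.
Dose = Css × CL × τ / F = 38.2 × 5.561 × 16.5 / 0.28 = 12520 mg

13000 mg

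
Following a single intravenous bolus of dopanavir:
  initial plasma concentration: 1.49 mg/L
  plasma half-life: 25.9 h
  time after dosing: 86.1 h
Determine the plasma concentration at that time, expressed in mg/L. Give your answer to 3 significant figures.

0.149 mg/L

k = ln2 / t½ = 0.693147 / 25.9 = 0.02676 h⁻¹
C = C₀ · e^(−k·t) = 1.490 × e^(−0.02676 × 86.1)
  = 1.490 × 0.09986 = 0.1488 mg/L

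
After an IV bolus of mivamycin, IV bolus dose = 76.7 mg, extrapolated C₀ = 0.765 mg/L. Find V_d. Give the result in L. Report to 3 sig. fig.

Vd = Dose / C₀ = 76.70 / 0.765 = 100.3 L

100 L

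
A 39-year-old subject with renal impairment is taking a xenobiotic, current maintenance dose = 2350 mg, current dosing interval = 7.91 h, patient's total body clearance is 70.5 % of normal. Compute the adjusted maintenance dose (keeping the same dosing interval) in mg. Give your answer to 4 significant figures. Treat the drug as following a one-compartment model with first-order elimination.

1657 mg

To keep the same average steady-state level, dosing rate must scale with clearance.
CL ratio = 70.5 / 100 = 0.7050
New dose (same interval) = 2350 × 0.7050 = 1657 mg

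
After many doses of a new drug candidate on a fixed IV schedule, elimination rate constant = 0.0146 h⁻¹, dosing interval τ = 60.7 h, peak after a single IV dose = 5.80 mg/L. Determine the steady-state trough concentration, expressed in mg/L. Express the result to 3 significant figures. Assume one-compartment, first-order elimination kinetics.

e^(−kτ) = e^(−0.01460 × 60.7) = 0.4122
Accumulation ratio R = 1 / (1 − e^(−kτ)) = 1 / (1 − 0.4122) = 1.701
Steady-state trough = C₀ × R × e^(−kτ) = 5.80 × 1.701 × 0.4122 = 4.067 mg/L

4.07 mg/L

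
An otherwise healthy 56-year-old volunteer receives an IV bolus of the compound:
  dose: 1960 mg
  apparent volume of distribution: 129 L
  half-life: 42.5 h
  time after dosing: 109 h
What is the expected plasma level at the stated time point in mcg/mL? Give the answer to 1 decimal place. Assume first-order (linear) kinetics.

2.6 mcg/mL

C₀ = Dose / Vd = 1960 / 129 = 15.19 mg/L
k = ln2 / t½ = 0.693147 / 42.5 = 0.01631 h⁻¹
C = C₀ · e^(−k·t) = 15.19 × e^(−0.01631 × 109)
  = 15.19 × 0.1690 = 2.567 mg/L
(2.567 mg/L = 2.567 mcg/mL)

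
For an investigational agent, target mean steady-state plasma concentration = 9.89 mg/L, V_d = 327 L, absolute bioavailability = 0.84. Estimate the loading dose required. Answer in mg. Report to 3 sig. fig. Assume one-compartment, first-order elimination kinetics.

3850 mg

LD = Css × Vd / F = 9.89 × 327 / 0.84 = 3850 mg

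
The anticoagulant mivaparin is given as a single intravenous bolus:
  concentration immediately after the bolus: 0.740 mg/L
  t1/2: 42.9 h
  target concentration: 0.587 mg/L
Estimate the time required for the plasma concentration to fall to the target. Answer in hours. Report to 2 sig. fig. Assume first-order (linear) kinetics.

k = ln2 / t½ = 0.693147 / 42.9 = 0.01616 h⁻¹
t = ln(C₀ / C) / k = ln(0.7400 / 0.587) / 0.01616
  = ln(1.261) / 0.01616 = 0.2319 / 0.01616 = 14.35 h

14 h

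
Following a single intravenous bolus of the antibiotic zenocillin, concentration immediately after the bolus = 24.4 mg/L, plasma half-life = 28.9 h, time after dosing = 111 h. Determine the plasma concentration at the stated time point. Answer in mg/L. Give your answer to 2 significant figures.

1.7 mg/L

k = ln2 / t½ = 0.693147 / 28.9 = 0.02398 h⁻¹
C = C₀ · e^(−k·t) = 24.40 × e^(−0.02398 × 111)
  = 24.40 × 0.06982 = 1.704 mg/L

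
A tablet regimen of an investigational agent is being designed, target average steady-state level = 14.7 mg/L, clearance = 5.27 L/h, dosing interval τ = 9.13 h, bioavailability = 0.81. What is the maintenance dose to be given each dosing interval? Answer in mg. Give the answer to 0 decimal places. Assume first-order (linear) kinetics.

At steady state, F × (Dose/τ) = Css × CL.
Dose = Css × CL × τ / F = 14.7 × 5.270 × 9.13 / 0.81 = 873.2 mg

873 mg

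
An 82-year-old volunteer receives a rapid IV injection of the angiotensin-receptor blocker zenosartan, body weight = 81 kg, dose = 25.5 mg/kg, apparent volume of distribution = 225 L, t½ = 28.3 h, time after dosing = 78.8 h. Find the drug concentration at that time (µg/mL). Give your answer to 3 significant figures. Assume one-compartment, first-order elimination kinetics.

1.33 µg/mL

Total dose = 25.5 × 81 = 2066 mg
C₀ = Dose / Vd = 2066 / 225 = 9.182 mg/L
k = ln2 / t½ = 0.693147 / 28.3 = 0.02449 h⁻¹
C = C₀ · e^(−k·t) = 9.182 × e^(−0.02449 × 78.8)
  = 9.182 × 0.1452 = 1.333 mg/L
(1.333 mg/L = 1.333 µg/mL)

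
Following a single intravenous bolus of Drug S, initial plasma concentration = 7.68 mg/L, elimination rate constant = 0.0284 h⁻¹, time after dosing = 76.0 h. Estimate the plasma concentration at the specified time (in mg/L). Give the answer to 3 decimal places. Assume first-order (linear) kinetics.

0.887 mg/L

C = C₀ · e^(−k·t) = 7.680 × e^(−0.02840 × 76.0)
  = 7.680 × 0.1155 = 0.8870 mg/L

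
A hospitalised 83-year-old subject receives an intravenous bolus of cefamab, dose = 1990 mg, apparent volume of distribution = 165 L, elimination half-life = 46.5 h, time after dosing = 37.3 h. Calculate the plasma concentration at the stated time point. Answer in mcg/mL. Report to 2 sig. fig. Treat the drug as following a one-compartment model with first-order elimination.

C₀ = Dose / Vd = 1990 / 165 = 12.06 mg/L
k = ln2 / t½ = 0.693147 / 46.5 = 0.01491 h⁻¹
C = C₀ · e^(−k·t) = 12.06 × e^(−0.01491 × 37.3)
  = 12.06 × 0.5734 = 6.915 mg/L
(6.915 mg/L = 6.915 mcg/mL)

6.9 mcg/mL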